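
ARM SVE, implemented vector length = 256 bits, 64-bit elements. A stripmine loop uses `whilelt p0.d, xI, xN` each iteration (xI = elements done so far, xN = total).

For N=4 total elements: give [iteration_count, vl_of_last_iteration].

256-bit reg / 64-bit elem → 4 lanes
iterations = ceil(4/4) = 1; final-pass vl = 4

[iterations, last_vl] = [1, 4]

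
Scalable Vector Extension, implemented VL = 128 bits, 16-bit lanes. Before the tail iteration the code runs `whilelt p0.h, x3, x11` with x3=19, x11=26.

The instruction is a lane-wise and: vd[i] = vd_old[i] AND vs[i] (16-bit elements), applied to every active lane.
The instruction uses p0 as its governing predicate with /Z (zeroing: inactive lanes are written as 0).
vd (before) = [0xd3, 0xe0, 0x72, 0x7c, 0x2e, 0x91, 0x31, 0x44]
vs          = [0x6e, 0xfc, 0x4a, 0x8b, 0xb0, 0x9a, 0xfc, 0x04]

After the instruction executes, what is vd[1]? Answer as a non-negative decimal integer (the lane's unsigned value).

128-bit reg / 16-bit elem → 8 lanes
active while 19+j < 26, i.e. j ∈ [0,7) capped at 8 ⇒ 7
[0] and(0xd3,0x6e) = 0x42
[1] and(0xe0,0xfc) = 0xe0
[2] and(0x72,0x4a) = 0x42
[3] and(0x7c,0x8b) = 0x08
[4] and(0x2e,0xb0) = 0x20
[5] and(0x91,0x9a) = 0x90
[6] and(0x31,0xfc) = 0x30
[7] tail/zero = 0x00

vd[1] = 224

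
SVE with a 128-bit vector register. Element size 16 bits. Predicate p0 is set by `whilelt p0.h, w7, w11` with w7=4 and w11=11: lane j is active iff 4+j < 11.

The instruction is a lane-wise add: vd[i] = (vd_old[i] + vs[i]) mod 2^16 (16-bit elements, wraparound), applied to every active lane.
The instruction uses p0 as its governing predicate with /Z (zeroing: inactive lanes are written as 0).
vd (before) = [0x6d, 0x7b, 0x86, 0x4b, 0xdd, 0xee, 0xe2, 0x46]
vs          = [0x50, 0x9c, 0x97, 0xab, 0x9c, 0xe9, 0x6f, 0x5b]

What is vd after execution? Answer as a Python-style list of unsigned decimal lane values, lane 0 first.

128-bit reg / 16-bit elem → 8 lanes
p0[j] = (4+j < 11); true for j=0..6 → 7 lanes set
lane  0: add(0x6d,0x50) ⇒ 0xbd
lane  1: add(0x7b,0x9c) ⇒ 0x117
lane  2: add(0x86,0x97) ⇒ 0x11d
lane  3: add(0x4b,0xab) ⇒ 0xf6
lane  4: add(0xdd,0x9c) ⇒ 0x179
lane  5: add(0xee,0xe9) ⇒ 0x1d7
lane  6: add(0xe2,0x6f) ⇒ 0x151
lane  7: tail/zero ⇒ 0x00

vd = [189, 279, 285, 246, 377, 471, 337, 0]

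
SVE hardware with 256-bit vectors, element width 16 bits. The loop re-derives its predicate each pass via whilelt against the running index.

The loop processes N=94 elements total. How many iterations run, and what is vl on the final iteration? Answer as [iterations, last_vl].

lane count: 256 div 16 = 16
94 elements at 16/iter → 6 passes, remainder 14 on the last

[iterations, last_vl] = [6, 14]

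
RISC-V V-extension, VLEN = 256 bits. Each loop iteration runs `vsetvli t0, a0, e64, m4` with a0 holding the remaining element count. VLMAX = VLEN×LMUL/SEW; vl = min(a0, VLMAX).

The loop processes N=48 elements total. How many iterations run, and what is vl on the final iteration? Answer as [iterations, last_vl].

VLMAX = VLEN×LMUL/SEW = 256×4/64 = 16
48 elements at 16/iter → 3 passes, remainder 16 on the last

[iterations, last_vl] = [3, 16]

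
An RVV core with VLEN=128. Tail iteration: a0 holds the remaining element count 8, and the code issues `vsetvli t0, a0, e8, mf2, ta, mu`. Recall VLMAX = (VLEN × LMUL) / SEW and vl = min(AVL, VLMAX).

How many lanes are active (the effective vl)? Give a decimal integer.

vl = 8

VLMAX = (128 × 1/2) / 8 = 8 lanes
vl = min(AVL, VLMAX) = min(8, 8) = 8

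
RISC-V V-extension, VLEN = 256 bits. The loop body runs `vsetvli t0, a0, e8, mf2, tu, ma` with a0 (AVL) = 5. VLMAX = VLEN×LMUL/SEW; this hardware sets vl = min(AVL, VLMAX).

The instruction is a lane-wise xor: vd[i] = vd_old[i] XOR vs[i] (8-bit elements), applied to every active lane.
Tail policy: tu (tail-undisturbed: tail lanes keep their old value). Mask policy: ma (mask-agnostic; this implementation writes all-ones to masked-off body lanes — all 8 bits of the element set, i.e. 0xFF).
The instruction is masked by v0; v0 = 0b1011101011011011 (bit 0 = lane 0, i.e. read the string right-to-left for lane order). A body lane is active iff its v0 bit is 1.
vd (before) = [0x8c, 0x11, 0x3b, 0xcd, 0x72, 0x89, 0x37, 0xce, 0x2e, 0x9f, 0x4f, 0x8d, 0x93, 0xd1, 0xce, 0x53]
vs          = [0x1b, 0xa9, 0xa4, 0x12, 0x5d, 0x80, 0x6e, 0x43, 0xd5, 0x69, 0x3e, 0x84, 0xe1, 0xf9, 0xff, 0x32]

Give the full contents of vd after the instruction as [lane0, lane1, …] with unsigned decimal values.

vd = [151, 184, 255, 223, 47, 137, 55, 206, 46, 159, 79, 141, 147, 209, 206, 83]

VLMAX = (256 × 1/2) / 8 = 16 lanes
vl = min(AVL, VLMAX) = min(5, 16) = 5
  i=0: xor(0x8c,0x1b) → 151
  i=1: xor(0x11,0xa9) → 184
  i=2: mask-off/ones → 255
  i=3: xor(0xcd,0x12) → 223
  i=4: xor(0x72,0x5d) → 47
  i=5: tail/keep → 137
  i=6: tail/keep → 55
  i=7: tail/keep → 206
  i=8: tail/keep → 46
  i=9: tail/keep → 159
  i=10: tail/keep → 79
  i=11: tail/keep → 141
  i=12: tail/keep → 147
  i=13: tail/keep → 209
  i=14: tail/keep → 206
  i=15: tail/keep → 83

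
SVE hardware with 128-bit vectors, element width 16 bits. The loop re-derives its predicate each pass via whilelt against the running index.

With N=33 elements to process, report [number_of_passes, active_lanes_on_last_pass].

[iterations, last_vl] = [5, 1]

128-bit reg / 16-bit elem → 8 lanes
iterations = ceil(33/8) = 5; final-pass vl = 1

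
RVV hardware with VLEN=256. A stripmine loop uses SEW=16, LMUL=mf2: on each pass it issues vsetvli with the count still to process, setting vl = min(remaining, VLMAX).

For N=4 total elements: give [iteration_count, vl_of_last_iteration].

VLMAX = VLEN×LMUL/SEW = 256×1/2/16 = 8
4 elements at 8/iter → 1 passes, remainder 4 on the last

[iterations, last_vl] = [1, 4]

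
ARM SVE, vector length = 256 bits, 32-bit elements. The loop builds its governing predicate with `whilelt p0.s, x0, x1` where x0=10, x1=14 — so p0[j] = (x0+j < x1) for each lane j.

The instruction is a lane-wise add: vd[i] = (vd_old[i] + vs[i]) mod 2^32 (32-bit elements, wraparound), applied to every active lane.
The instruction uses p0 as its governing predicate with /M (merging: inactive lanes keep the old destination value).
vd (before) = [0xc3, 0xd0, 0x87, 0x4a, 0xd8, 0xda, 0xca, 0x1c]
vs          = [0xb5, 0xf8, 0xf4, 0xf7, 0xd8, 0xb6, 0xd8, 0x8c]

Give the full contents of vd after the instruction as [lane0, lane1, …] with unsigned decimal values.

vd = [376, 456, 379, 321, 216, 218, 202, 28]

256-bit reg / 32-bit elem → 8 lanes
active while 10+j < 14, i.e. j ∈ [0,4) capped at 8 ⇒ 4
[0] add(0xc3,0xb5) = 0x178
[1] add(0xd0,0xf8) = 0x1c8
[2] add(0x87,0xf4) = 0x17b
[3] add(0x4a,0xf7) = 0x141
[4] tail/keep = 0xd8
[5] tail/keep = 0xda
[6] tail/keep = 0xca
[7] tail/keep = 0x1c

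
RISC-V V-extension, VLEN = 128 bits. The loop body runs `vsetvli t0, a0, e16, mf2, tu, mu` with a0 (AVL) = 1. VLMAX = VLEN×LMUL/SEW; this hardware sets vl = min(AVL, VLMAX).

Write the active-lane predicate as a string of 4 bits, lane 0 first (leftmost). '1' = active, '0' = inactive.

predicate = 1000

VLMAX = VLEN×LMUL/SEW = 128×1/2/16 = 4
vl = min(AVL, VLMAX) = min(1, 4) = 1
bits (lane 0 leftmost): 1000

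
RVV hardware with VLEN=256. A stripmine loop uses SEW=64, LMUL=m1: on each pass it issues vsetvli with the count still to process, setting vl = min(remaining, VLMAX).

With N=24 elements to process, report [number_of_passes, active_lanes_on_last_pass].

VLMAX = VLEN×LMUL/SEW = 256×1/64 = 4
N=24: ⌈24/4⌉ = 6 iters; last vl = 24 − 5×4 = 4

[iterations, last_vl] = [6, 4]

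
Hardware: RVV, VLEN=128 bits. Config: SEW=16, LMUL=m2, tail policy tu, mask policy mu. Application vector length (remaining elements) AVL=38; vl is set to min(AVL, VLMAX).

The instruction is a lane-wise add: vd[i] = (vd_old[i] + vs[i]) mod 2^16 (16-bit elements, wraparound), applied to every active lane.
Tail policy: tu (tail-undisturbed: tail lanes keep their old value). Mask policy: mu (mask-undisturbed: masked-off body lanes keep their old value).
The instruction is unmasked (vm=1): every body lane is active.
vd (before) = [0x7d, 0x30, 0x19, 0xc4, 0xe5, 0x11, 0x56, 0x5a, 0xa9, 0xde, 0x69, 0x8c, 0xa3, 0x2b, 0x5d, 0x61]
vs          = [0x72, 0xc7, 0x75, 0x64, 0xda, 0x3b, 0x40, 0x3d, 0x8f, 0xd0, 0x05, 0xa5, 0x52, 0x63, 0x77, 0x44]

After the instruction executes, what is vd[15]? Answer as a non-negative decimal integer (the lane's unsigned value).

vd[15] = 165

VLMAX = (128 × 2) / 16 = 16 lanes
vl = min(AVL, VLMAX) = min(38, 16) = 16
lane  0: add(0x7d,0x72) ⇒ 0xef
lane  1: add(0x30,0xc7) ⇒ 0xf7
lane  2: add(0x19,0x75) ⇒ 0x8e
lane  3: add(0xc4,0x64) ⇒ 0x128
lane  4: add(0xe5,0xda) ⇒ 0x1bf
lane  5: add(0x11,0x3b) ⇒ 0x4c
lane  6: add(0x56,0x40) ⇒ 0x96
lane  7: add(0x5a,0x3d) ⇒ 0x97
lane  8: add(0xa9,0x8f) ⇒ 0x138
lane  9: add(0xde,0xd0) ⇒ 0x1ae
lane 10: add(0x69,0x05) ⇒ 0x6e
lane 11: add(0x8c,0xa5) ⇒ 0x131
lane 12: add(0xa3,0x52) ⇒ 0xf5
lane 13: add(0x2b,0x63) ⇒ 0x8e
lane 14: add(0x5d,0x77) ⇒ 0xd4
lane 15: add(0x61,0x44) ⇒ 0xa5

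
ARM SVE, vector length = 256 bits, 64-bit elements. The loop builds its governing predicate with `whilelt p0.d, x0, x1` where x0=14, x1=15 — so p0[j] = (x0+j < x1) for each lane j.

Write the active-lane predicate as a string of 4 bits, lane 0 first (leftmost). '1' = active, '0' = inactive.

register lanes = 256/64 = 4
p0[j] = (14+j < 15); true for j=0..0 → 1 lanes set
bits (lane 0 leftmost): 1000

predicate = 1000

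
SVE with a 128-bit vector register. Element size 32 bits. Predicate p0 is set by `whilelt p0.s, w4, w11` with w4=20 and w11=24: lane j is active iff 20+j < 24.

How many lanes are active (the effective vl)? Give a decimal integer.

128-bit reg / 32-bit elem → 4 lanes
p0[j] = (20+j < 24); true for j=0..3 → 4 lanes set

vl = 4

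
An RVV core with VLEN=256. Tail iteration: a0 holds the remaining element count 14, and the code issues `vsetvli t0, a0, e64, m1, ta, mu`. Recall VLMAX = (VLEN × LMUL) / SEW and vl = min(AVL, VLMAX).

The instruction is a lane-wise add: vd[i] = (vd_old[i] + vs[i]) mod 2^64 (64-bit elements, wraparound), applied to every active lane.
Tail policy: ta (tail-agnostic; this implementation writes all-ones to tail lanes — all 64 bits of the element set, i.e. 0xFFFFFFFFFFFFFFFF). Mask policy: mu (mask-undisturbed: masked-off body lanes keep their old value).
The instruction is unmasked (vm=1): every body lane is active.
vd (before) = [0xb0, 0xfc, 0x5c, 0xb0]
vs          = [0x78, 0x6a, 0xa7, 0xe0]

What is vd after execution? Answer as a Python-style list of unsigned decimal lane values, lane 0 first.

lanes per group: 256·1/64 = 4
vl ← min(14, 4) = 4
  i=0: add(0xb0,0x78) → 296
  i=1: add(0xfc,0x6a) → 358
  i=2: add(0x5c,0xa7) → 259
  i=3: add(0xb0,0xe0) → 400

vd = [296, 358, 259, 400]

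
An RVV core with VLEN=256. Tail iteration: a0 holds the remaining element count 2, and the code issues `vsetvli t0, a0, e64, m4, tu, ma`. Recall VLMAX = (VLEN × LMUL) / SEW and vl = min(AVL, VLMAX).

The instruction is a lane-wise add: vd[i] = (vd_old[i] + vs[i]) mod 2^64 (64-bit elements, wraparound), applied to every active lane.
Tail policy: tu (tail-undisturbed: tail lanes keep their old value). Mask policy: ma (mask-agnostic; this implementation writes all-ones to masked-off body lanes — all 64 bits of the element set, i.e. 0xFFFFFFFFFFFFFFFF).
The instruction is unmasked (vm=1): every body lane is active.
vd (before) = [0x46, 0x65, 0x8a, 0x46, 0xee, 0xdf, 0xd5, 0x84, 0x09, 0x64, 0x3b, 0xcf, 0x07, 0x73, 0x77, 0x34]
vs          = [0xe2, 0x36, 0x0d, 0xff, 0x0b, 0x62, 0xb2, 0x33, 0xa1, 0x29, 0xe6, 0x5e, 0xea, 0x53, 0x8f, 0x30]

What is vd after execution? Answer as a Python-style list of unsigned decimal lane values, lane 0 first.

VLMAX = VLEN×LMUL/SEW = 256×4/64 = 16
AVL=2 ≤ VLMAX=16, so vl = 2
  i=0: add(0x46,0xe2) → 296
  i=1: add(0x65,0x36) → 155
  i=2: tail/keep → 138
  i=3: tail/keep → 70
  i=4: tail/keep → 238
  i=5: tail/keep → 223
  i=6: tail/keep → 213
  i=7: tail/keep → 132
  i=8: tail/keep → 9
  i=9: tail/keep → 100
  i=10: tail/keep → 59
  i=11: tail/keep → 207
  i=12: tail/keep → 7
  i=13: tail/keep → 115
  i=14: tail/keep → 119
  i=15: tail/keep → 52

vd = [296, 155, 138, 70, 238, 223, 213, 132, 9, 100, 59, 207, 7, 115, 119, 52]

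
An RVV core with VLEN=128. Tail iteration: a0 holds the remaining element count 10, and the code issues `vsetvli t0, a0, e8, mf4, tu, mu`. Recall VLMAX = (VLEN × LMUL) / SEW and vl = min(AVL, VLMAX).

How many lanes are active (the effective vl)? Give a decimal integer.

VLMAX = (128 × 1/4) / 8 = 4 lanes
vl = min(AVL, VLMAX) = min(10, 4) = 4

vl = 4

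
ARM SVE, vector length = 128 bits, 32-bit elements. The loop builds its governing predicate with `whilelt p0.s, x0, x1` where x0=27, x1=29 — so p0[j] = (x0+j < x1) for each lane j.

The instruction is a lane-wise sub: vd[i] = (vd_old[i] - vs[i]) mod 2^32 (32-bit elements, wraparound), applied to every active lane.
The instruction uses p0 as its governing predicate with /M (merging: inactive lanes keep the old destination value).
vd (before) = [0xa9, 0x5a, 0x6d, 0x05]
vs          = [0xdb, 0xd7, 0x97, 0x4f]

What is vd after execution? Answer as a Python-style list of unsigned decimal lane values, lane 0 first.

128-bit reg / 32-bit elem → 4 lanes
p0[j] = (27+j < 29); true for j=0..1 → 2 lanes set
vd[0] sub(0xa9,0xdb) -> 0xffffffce
vd[1] sub(0x5a,0xd7) -> 0xffffff83
vd[2] tail/keep -> 0x6d
vd[3] tail/keep -> 0x05

vd = [4294967246, 4294967171, 109, 5]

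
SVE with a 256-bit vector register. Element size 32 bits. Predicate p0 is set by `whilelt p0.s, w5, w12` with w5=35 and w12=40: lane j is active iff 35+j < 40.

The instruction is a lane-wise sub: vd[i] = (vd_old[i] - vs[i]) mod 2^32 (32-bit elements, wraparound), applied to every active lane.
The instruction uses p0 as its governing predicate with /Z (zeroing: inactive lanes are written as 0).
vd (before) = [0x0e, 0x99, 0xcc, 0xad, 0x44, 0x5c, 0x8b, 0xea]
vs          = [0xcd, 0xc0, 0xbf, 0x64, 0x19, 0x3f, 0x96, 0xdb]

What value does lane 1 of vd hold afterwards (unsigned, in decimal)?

vd[1] = 4294967257

register lanes = 256/32 = 8
active while 35+j < 40, i.e. j ∈ [0,5) capped at 8 ⇒ 5
[0] sub(0x0e,0xcd) = 0xffffff41
[1] sub(0x99,0xc0) = 0xffffffd9
[2] sub(0xcc,0xbf) = 0x0d
[3] sub(0xad,0x64) = 0x49
[4] sub(0x44,0x19) = 0x2b
[5] tail/zero = 0x00
[6] tail/zero = 0x00
[7] tail/zero = 0x00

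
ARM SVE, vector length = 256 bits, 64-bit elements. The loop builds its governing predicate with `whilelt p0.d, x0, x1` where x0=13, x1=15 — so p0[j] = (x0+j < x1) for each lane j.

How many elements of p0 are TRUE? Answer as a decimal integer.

vl = 2

lane count: 256 div 64 = 4
active while 13+j < 15, i.e. j ∈ [0,2) capped at 4 ⇒ 2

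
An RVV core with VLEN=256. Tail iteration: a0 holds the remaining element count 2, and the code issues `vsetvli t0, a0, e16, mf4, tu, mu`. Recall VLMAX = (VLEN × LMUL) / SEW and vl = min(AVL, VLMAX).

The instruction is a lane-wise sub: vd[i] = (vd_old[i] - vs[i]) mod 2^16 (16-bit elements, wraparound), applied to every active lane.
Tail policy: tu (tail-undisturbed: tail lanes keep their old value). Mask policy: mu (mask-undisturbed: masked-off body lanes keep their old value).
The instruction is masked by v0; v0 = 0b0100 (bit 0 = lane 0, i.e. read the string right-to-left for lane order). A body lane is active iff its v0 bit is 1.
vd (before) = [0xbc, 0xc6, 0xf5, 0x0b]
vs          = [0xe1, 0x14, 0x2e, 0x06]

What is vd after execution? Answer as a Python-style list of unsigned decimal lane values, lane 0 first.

vd = [188, 198, 245, 11]

lanes per group: 256·1/4/16 = 4
vl ← min(2, 4) = 2
vd[0] mask-off/keep -> 0xbc
vd[1] mask-off/keep -> 0xc6
vd[2] tail/keep -> 0xf5
vd[3] tail/keep -> 0x0b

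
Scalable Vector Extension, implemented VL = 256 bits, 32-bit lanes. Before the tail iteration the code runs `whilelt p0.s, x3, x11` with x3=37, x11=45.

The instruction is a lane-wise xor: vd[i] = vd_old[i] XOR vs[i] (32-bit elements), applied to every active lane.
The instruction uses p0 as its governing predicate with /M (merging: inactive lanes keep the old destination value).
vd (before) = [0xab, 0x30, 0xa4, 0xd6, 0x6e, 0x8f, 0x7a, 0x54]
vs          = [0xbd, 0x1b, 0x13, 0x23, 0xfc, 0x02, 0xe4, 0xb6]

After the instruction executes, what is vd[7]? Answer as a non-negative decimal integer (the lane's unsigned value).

256-bit reg / 32-bit elem → 8 lanes
active while 37+j < 45, i.e. j ∈ [0,8) capped at 8 ⇒ 8
lane  0: xor(0xab,0xbd) ⇒ 0x16
lane  1: xor(0x30,0x1b) ⇒ 0x2b
lane  2: xor(0xa4,0x13) ⇒ 0xb7
lane  3: xor(0xd6,0x23) ⇒ 0xf5
lane  4: xor(0x6e,0xfc) ⇒ 0x92
lane  5: xor(0x8f,0x02) ⇒ 0x8d
lane  6: xor(0x7a,0xe4) ⇒ 0x9e
lane  7: xor(0x54,0xb6) ⇒ 0xe2

vd[7] = 226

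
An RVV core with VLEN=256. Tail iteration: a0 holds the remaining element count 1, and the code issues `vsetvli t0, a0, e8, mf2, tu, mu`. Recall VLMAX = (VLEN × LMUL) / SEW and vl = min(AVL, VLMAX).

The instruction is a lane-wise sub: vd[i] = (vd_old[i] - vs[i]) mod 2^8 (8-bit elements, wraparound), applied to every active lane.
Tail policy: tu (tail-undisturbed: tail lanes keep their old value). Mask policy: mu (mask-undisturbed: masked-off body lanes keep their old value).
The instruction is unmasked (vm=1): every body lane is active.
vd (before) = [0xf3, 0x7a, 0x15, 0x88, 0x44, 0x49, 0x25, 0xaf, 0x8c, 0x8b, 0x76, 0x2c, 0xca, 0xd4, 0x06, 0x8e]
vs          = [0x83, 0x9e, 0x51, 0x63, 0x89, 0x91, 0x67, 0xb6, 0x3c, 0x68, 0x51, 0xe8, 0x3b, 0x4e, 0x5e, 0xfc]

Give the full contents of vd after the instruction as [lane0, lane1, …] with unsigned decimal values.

VLMAX = (256 × 1/2) / 8 = 16 lanes
vl = min(AVL, VLMAX) = min(1, 16) = 1
[0] sub(0xf3,0x83) = 0x70
[1] tail/keep = 0x7a
[2] tail/keep = 0x15
[3] tail/keep = 0x88
[4] tail/keep = 0x44
[5] tail/keep = 0x49
[6] tail/keep = 0x25
[7] tail/keep = 0xaf
[8] tail/keep = 0x8c
[9] tail/keep = 0x8b
[10] tail/keep = 0x76
[11] tail/keep = 0x2c
[12] tail/keep = 0xca
[13] tail/keep = 0xd4
[14] tail/keep = 0x06
[15] tail/keep = 0x8e

vd = [112, 122, 21, 136, 68, 73, 37, 175, 140, 139, 118, 44, 202, 212, 6, 142]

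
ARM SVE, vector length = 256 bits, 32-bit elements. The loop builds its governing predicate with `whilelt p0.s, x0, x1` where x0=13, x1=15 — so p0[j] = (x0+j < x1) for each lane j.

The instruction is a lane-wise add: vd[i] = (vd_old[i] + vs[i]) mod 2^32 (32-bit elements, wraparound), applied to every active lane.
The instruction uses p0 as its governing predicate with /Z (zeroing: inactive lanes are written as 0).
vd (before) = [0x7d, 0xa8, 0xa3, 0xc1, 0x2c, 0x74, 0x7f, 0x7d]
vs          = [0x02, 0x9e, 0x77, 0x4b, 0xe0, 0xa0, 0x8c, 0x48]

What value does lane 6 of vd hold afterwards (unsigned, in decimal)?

register lanes = 256/32 = 8
p0[j] = (13+j < 15); true for j=0..1 → 2 lanes set
vd[0] add(0x7d,0x02) -> 0x7f
vd[1] add(0xa8,0x9e) -> 0x146
vd[2] tail/zero -> 0x00
vd[3] tail/zero -> 0x00
vd[4] tail/zero -> 0x00
vd[5] tail/zero -> 0x00
vd[6] tail/zero -> 0x00
vd[7] tail/zero -> 0x00

vd[6] = 0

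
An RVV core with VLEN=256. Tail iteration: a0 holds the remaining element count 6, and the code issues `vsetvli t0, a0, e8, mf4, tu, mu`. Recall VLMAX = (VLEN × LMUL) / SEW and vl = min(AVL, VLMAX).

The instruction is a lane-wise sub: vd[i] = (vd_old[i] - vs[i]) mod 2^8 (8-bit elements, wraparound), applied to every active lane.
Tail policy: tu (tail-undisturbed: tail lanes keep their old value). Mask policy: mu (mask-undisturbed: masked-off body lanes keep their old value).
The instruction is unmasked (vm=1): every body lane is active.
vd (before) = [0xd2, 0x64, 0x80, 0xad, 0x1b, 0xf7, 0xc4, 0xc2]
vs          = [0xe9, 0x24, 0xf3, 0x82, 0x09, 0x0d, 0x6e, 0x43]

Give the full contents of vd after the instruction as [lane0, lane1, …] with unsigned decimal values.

VLMAX = (256 × 1/4) / 8 = 8 lanes
AVL=6 ≤ VLMAX=8, so vl = 6
lane  0: sub(0xd2,0xe9) ⇒ 0xe9
lane  1: sub(0x64,0x24) ⇒ 0x40
lane  2: sub(0x80,0xf3) ⇒ 0x8d
lane  3: sub(0xad,0x82) ⇒ 0x2b
lane  4: sub(0x1b,0x09) ⇒ 0x12
lane  5: sub(0xf7,0x0d) ⇒ 0xea
lane  6: tail/keep ⇒ 0xc4
lane  7: tail/keep ⇒ 0xc2

vd = [233, 64, 141, 43, 18, 234, 196, 194]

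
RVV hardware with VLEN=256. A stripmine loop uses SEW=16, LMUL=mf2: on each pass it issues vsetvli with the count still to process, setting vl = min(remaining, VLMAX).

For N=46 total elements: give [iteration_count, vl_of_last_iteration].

VLMAX = VLEN×LMUL/SEW = 256×1/2/16 = 8
46 elements at 8/iter → 6 passes, remainder 6 on the last

[iterations, last_vl] = [6, 6]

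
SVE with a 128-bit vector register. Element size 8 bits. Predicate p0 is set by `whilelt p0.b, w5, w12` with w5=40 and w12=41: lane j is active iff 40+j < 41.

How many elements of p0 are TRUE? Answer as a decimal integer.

128-bit reg / 8-bit elem → 16 lanes
active while 40+j < 41, i.e. j ∈ [0,1) capped at 16 ⇒ 1

vl = 1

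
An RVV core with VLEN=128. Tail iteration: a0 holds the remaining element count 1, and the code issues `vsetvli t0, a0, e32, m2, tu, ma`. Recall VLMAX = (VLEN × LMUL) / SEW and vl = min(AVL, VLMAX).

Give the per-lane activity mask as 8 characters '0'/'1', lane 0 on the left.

predicate = 10000000

VLMAX = (128 × 2) / 32 = 8 lanes
vl ← min(1, 8) = 1
bits (lane 0 leftmost): 10000000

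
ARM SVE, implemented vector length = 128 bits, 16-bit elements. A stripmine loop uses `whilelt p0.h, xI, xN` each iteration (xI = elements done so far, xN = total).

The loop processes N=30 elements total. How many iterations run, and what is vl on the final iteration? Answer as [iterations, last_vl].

[iterations, last_vl] = [4, 6]

lane count: 128 div 16 = 8
N=30: ⌈30/8⌉ = 4 iters; last vl = 30 − 3×8 = 6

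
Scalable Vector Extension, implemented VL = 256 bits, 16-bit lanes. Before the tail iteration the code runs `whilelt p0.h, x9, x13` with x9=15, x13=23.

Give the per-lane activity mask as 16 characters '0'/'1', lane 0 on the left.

predicate = 1111111100000000

256-bit reg / 16-bit elem → 16 lanes
whilelt: lane j active iff 15+j < 23 → j < 8 → 8 active
bits (lane 0 leftmost): 1111111100000000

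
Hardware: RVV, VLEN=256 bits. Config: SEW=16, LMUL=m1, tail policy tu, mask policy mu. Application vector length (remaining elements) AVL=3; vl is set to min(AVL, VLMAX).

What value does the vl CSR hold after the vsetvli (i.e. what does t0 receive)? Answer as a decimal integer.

vl = 3

VLMAX = (256 × 1) / 16 = 16 lanes
AVL=3 ≤ VLMAX=16, so vl = 3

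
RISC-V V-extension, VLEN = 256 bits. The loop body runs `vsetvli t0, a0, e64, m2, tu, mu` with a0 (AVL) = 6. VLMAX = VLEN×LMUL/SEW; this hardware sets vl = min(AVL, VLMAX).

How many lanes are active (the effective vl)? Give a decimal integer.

vl = 6

VLMAX = VLEN×LMUL/SEW = 256×2/64 = 8
AVL=6 ≤ VLMAX=8, so vl = 6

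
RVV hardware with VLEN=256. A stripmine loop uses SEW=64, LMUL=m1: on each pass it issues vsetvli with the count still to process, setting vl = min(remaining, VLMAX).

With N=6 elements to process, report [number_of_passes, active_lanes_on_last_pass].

[iterations, last_vl] = [2, 2]

lanes per group: 256·1/64 = 4
6 elements at 4/iter → 2 passes, remainder 2 on the last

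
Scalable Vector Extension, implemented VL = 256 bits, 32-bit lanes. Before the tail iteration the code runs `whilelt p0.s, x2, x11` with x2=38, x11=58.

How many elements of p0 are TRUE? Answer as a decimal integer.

vl = 8

register lanes = 256/32 = 8
p0[j] = (38+j < 58); true for j=0..7 → 8 lanes set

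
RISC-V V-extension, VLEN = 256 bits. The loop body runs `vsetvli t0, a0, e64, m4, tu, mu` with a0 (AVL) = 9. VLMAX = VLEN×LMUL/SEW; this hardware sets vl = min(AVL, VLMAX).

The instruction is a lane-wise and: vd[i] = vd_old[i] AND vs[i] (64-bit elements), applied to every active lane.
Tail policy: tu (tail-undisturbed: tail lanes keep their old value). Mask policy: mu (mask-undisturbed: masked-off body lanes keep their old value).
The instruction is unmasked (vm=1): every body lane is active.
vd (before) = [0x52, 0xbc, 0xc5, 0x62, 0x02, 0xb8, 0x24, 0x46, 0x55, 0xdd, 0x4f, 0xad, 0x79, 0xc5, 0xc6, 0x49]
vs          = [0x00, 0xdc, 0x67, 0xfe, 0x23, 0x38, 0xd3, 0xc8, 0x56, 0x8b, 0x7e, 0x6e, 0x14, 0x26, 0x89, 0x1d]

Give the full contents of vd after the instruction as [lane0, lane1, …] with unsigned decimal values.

vd = [0, 156, 69, 98, 2, 56, 0, 64, 84, 221, 79, 173, 121, 197, 198, 73]

lanes per group: 256·4/64 = 16
AVL=9 ≤ VLMAX=16, so vl = 9
  i=0: and(0x52,0x00) → 0
  i=1: and(0xbc,0xdc) → 156
  i=2: and(0xc5,0x67) → 69
  i=3: and(0x62,0xfe) → 98
  i=4: and(0x02,0x23) → 2
  i=5: and(0xb8,0x38) → 56
  i=6: and(0x24,0xd3) → 0
  i=7: and(0x46,0xc8) → 64
  i=8: and(0x55,0x56) → 84
  i=9: tail/keep → 221
  i=10: tail/keep → 79
  i=11: tail/keep → 173
  i=12: tail/keep → 121
  i=13: tail/keep → 197
  i=14: tail/keep → 198
  i=15: tail/keep → 73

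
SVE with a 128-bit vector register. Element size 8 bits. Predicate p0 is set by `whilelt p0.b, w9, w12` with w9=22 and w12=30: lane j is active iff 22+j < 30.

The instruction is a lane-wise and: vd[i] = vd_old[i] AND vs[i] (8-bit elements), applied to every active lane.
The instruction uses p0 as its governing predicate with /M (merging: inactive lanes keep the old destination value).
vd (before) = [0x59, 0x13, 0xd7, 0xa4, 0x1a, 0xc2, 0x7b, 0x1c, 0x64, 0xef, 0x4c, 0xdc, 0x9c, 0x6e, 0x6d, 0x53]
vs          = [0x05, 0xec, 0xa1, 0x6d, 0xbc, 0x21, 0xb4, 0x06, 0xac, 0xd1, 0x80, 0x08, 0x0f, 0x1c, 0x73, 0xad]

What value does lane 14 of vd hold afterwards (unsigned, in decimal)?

vd[14] = 109

128-bit reg / 8-bit elem → 16 lanes
p0[j] = (22+j < 30); true for j=0..7 → 8 lanes set
lane  0: and(0x59,0x05) ⇒ 0x01
lane  1: and(0x13,0xec) ⇒ 0x00
lane  2: and(0xd7,0xa1) ⇒ 0x81
lane  3: and(0xa4,0x6d) ⇒ 0x24
lane  4: and(0x1a,0xbc) ⇒ 0x18
lane  5: and(0xc2,0x21) ⇒ 0x00
lane  6: and(0x7b,0xb4) ⇒ 0x30
lane  7: and(0x1c,0x06) ⇒ 0x04
lane  8: tail/keep ⇒ 0x64
lane  9: tail/keep ⇒ 0xef
lane 10: tail/keep ⇒ 0x4c
lane 11: tail/keep ⇒ 0xdc
lane 12: tail/keep ⇒ 0x9c
lane 13: tail/keep ⇒ 0x6e
lane 14: tail/keep ⇒ 0x6d
lane 15: tail/keep ⇒ 0x53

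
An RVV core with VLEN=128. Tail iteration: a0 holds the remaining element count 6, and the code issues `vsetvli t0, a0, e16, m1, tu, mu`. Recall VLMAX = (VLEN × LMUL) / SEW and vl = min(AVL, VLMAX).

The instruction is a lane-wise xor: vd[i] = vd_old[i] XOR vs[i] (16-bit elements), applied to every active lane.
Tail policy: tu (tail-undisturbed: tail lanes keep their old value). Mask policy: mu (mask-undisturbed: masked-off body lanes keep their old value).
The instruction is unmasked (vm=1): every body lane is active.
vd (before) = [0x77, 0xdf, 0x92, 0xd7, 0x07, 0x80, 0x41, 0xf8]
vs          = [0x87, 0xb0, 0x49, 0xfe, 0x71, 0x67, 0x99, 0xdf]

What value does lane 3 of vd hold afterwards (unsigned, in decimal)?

vd[3] = 41

VLMAX = VLEN×LMUL/SEW = 128×1/16 = 8
vl ← min(6, 8) = 6
  i=0: xor(0x77,0x87) → 240
  i=1: xor(0xdf,0xb0) → 111
  i=2: xor(0x92,0x49) → 219
  i=3: xor(0xd7,0xfe) → 41
  i=4: xor(0x07,0x71) → 118
  i=5: xor(0x80,0x67) → 231
  i=6: tail/keep → 65
  i=7: tail/keep → 248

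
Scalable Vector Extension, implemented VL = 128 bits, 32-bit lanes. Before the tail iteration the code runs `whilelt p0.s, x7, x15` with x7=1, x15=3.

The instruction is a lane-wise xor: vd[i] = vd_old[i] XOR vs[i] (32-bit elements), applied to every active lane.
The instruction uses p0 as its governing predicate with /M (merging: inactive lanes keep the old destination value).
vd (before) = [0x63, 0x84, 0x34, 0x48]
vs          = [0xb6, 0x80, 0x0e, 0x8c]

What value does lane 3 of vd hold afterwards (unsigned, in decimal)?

register lanes = 128/32 = 4
p0[j] = (1+j < 3); true for j=0..1 → 2 lanes set
  i=0: xor(0x63,0xb6) → 213
  i=1: xor(0x84,0x80) → 4
  i=2: tail/keep → 52
  i=3: tail/keep → 72

vd[3] = 72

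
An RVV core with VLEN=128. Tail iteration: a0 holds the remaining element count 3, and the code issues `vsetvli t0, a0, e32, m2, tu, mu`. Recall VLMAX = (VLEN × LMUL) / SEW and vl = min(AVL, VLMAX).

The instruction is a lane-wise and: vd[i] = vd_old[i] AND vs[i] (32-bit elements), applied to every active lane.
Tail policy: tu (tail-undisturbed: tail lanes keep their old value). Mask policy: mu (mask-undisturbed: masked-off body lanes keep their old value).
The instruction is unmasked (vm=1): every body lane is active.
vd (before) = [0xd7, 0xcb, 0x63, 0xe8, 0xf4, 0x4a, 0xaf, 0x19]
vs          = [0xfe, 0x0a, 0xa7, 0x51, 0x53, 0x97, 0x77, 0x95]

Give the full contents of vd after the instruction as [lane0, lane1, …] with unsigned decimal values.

vd = [214, 10, 35, 232, 244, 74, 175, 25]

VLMAX = VLEN×LMUL/SEW = 128×2/32 = 8
vl ← min(3, 8) = 3
[0] and(0xd7,0xfe) = 0xd6
[1] and(0xcb,0x0a) = 0x0a
[2] and(0x63,0xa7) = 0x23
[3] tail/keep = 0xe8
[4] tail/keep = 0xf4
[5] tail/keep = 0x4a
[6] tail/keep = 0xaf
[7] tail/keep = 0x19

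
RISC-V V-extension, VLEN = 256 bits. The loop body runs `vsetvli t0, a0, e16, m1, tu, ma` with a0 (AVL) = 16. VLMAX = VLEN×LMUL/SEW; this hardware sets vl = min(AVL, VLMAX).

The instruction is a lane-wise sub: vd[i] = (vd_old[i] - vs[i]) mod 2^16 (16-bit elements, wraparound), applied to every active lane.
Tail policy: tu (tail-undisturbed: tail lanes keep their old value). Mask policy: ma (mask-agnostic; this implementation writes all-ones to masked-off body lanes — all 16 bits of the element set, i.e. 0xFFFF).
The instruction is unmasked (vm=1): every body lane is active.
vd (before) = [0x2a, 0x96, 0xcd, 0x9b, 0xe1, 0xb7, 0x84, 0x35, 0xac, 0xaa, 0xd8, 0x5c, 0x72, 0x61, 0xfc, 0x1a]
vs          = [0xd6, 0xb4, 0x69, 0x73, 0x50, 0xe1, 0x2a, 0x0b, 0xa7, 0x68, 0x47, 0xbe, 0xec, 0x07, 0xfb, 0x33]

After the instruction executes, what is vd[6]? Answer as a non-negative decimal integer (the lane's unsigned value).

vd[6] = 90

VLMAX = (256 × 1) / 16 = 16 lanes
vl ← min(16, 16) = 16
[0] sub(0x2a,0xd6) = 0xff54
[1] sub(0x96,0xb4) = 0xffe2
[2] sub(0xcd,0x69) = 0x64
[3] sub(0x9b,0x73) = 0x28
[4] sub(0xe1,0x50) = 0x91
[5] sub(0xb7,0xe1) = 0xffd6
[6] sub(0x84,0x2a) = 0x5a
[7] sub(0x35,0x0b) = 0x2a
[8] sub(0xac,0xa7) = 0x05
[9] sub(0xaa,0x68) = 0x42
[10] sub(0xd8,0x47) = 0x91
[11] sub(0x5c,0xbe) = 0xff9e
[12] sub(0x72,0xec) = 0xff86
[13] sub(0x61,0x07) = 0x5a
[14] sub(0xfc,0xfb) = 0x01
[15] sub(0x1a,0x33) = 0xffe7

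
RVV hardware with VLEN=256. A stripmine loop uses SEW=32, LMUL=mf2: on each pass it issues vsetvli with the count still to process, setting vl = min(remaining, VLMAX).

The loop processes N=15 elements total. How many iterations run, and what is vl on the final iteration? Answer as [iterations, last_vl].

lanes per group: 256·1/2/32 = 4
iterations = ceil(15/4) = 4; final-pass vl = 3

[iterations, last_vl] = [4, 3]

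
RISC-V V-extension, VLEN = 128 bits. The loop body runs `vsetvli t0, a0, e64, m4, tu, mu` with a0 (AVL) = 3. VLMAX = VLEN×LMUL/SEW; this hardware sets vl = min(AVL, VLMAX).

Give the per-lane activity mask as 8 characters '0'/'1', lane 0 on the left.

VLMAX = (128 × 4) / 64 = 8 lanes
AVL=3 ≤ VLMAX=8, so vl = 3
bits (lane 0 leftmost): 11100000

predicate = 11100000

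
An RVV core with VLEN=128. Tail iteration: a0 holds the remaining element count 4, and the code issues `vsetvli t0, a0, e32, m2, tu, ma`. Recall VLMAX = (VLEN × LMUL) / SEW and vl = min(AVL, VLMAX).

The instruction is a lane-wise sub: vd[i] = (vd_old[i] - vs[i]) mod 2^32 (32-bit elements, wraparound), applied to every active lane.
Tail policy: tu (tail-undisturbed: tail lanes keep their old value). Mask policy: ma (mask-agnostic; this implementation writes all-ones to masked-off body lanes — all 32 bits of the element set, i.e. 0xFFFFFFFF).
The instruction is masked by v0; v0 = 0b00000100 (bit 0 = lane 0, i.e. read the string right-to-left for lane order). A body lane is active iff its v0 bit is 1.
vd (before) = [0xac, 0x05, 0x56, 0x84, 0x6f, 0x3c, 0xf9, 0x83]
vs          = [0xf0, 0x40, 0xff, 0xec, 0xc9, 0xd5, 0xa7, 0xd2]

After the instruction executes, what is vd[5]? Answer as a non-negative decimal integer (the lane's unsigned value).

VLMAX = (128 × 2) / 32 = 8 lanes
AVL=4 ≤ VLMAX=8, so vl = 4
vd[0] mask-off/ones -> 0xffffffff
vd[1] mask-off/ones -> 0xffffffff
vd[2] sub(0x56,0xff) -> 0xffffff57
vd[3] mask-off/ones -> 0xffffffff
vd[4] tail/keep -> 0x6f
vd[5] tail/keep -> 0x3c
vd[6] tail/keep -> 0xf9
vd[7] tail/keep -> 0x83

vd[5] = 60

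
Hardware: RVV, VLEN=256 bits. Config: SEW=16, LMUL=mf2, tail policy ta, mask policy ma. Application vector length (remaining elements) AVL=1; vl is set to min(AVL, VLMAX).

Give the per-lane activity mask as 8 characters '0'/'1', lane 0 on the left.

predicate = 10000000

lanes per group: 256·1/2/16 = 8
AVL=1 ≤ VLMAX=8, so vl = 1
bits (lane 0 leftmost): 10000000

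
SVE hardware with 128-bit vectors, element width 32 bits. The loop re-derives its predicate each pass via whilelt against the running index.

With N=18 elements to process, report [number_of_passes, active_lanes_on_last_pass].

[iterations, last_vl] = [5, 2]

register lanes = 128/32 = 4
18 elements at 4/iter → 5 passes, remainder 2 on the last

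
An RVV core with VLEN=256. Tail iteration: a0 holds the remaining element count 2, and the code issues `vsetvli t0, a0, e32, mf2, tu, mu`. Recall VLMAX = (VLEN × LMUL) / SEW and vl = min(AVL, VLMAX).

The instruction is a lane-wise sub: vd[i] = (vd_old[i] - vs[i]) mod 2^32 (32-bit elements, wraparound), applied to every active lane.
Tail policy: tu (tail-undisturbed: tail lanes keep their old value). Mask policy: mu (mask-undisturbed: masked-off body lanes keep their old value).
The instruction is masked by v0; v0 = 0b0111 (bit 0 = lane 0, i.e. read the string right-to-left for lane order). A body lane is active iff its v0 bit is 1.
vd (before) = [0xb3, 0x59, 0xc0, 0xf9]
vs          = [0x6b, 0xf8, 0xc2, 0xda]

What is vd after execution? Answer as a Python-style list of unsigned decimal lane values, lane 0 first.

vd = [72, 4294967137, 192, 249]

lanes per group: 256·1/2/32 = 4
vl = min(AVL, VLMAX) = min(2, 4) = 2
vd[0] sub(0xb3,0x6b) -> 0x48
vd[1] sub(0x59,0xf8) -> 0xffffff61
vd[2] tail/keep -> 0xc0
vd[3] tail/keep -> 0xf9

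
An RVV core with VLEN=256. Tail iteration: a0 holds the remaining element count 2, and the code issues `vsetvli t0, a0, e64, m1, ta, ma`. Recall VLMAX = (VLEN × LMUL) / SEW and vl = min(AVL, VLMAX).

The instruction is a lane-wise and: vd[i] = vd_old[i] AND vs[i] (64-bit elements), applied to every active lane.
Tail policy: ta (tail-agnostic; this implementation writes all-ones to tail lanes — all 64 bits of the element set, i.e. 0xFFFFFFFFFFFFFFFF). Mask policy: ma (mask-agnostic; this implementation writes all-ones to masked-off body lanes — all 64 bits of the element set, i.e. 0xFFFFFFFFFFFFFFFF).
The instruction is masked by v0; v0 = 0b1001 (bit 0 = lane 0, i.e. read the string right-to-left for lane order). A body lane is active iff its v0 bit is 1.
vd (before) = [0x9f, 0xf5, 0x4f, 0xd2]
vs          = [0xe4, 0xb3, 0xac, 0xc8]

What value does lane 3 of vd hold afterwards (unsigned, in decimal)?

vd[3] = 18446744073709551615

VLMAX = VLEN×LMUL/SEW = 256×1/64 = 4
vl = min(AVL, VLMAX) = min(2, 4) = 2
[0] and(0x9f,0xe4) = 0x84
[1] mask-off/ones = 0xffffffffffffffff
[2] tail/ones = 0xffffffffffffffff
[3] tail/ones = 0xffffffffffffffff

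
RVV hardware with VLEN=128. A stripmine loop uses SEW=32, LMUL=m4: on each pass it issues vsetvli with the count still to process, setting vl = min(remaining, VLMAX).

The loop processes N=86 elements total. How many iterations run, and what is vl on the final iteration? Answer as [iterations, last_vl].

lanes per group: 128·4/32 = 16
N=86: ⌈86/16⌉ = 6 iters; last vl = 86 − 5×16 = 6

[iterations, last_vl] = [6, 6]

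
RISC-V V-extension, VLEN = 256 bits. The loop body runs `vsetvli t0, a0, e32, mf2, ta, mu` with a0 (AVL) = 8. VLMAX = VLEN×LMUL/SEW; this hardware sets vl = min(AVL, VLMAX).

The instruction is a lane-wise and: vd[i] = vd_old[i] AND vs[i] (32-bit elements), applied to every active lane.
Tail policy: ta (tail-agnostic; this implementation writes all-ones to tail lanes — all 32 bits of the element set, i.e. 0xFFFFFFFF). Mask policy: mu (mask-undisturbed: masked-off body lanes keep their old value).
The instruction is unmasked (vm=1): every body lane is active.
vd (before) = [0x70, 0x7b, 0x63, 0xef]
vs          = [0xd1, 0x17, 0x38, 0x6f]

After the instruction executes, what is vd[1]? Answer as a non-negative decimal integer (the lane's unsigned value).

vd[1] = 19

VLMAX = VLEN×LMUL/SEW = 256×1/2/32 = 4
vl ← min(8, 4) = 4
vd[0] and(0x70,0xd1) -> 0x50
vd[1] and(0x7b,0x17) -> 0x13
vd[2] and(0x63,0x38) -> 0x20
vd[3] and(0xef,0x6f) -> 0x6f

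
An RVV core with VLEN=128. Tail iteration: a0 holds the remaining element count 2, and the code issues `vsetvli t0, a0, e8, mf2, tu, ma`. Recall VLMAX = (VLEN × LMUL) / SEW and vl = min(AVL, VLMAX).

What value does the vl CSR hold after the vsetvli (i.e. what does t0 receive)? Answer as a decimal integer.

vl = 2

VLMAX = (128 × 1/2) / 8 = 8 lanes
vl ← min(2, 8) = 2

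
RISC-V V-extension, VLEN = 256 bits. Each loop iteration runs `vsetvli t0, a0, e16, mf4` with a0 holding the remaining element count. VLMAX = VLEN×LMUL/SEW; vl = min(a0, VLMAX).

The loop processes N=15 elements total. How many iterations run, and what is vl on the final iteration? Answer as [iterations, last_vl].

[iterations, last_vl] = [4, 3]

VLMAX = (256 × 1/4) / 16 = 4 lanes
N=15: ⌈15/4⌉ = 4 iters; last vl = 15 − 3×4 = 3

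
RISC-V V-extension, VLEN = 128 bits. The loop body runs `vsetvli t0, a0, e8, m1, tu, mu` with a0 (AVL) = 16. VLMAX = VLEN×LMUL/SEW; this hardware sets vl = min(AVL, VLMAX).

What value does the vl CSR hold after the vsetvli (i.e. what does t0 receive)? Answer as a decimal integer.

vl = 16

VLMAX = VLEN×LMUL/SEW = 128×1/8 = 16
vl ← min(16, 16) = 16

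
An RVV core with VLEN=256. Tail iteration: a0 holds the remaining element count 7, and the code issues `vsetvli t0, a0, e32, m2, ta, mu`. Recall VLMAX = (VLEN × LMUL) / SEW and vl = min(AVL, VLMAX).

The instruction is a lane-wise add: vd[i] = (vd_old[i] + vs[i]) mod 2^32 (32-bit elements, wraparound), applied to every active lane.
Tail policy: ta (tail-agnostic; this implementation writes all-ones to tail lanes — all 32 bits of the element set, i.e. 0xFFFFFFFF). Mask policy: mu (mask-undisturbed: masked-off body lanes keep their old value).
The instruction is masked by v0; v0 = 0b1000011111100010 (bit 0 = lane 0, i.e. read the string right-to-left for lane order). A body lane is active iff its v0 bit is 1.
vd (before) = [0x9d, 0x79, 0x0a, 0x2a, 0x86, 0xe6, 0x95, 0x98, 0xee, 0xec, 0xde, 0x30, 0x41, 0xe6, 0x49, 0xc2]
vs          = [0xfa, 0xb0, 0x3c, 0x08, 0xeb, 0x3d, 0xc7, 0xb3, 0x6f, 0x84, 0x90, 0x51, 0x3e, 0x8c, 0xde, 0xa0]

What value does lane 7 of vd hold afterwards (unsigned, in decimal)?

VLMAX = VLEN×LMUL/SEW = 256×2/32 = 16
vl = min(AVL, VLMAX) = min(7, 16) = 7
lane  0: mask-off/keep ⇒ 0x9d
lane  1: add(0x79,0xb0) ⇒ 0x129
lane  2: mask-off/keep ⇒ 0x0a
lane  3: mask-off/keep ⇒ 0x2a
lane  4: mask-off/keep ⇒ 0x86
lane  5: add(0xe6,0x3d) ⇒ 0x123
lane  6: add(0x95,0xc7) ⇒ 0x15c
lane  7: tail/ones ⇒ 0xffffffff
lane  8: tail/ones ⇒ 0xffffffff
lane  9: tail/ones ⇒ 0xffffffff
lane 10: tail/ones ⇒ 0xffffffff
lane 11: tail/ones ⇒ 0xffffffff
lane 12: tail/ones ⇒ 0xffffffff
lane 13: tail/ones ⇒ 0xffffffff
lane 14: tail/ones ⇒ 0xffffffff
lane 15: tail/ones ⇒ 0xffffffff

vd[7] = 4294967295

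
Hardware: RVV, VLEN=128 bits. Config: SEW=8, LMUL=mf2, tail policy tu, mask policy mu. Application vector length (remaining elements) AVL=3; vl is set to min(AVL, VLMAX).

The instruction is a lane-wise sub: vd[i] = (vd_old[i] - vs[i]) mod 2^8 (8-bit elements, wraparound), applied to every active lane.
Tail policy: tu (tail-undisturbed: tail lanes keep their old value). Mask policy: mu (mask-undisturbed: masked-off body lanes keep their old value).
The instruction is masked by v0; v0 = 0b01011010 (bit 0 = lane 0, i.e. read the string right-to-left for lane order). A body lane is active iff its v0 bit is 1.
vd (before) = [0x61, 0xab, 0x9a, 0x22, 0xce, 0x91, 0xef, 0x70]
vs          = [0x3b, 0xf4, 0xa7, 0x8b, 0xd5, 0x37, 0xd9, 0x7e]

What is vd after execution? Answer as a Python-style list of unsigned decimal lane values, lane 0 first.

vd = [97, 183, 154, 34, 206, 145, 239, 112]

lanes per group: 128·1/2/8 = 8
AVL=3 ≤ VLMAX=8, so vl = 3
  i=0: mask-off/keep → 97
  i=1: sub(0xab,0xf4) → 183
  i=2: mask-off/keep → 154
  i=3: tail/keep → 34
  i=4: tail/keep → 206
  i=5: tail/keep → 145
  i=6: tail/keep → 239
  i=7: tail/keep → 112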